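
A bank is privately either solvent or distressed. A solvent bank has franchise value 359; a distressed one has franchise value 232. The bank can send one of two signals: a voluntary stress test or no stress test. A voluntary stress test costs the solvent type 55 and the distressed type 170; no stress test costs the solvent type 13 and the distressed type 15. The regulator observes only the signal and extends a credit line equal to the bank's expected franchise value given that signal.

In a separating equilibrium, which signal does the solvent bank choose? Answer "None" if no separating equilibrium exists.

Try solvent → stress test, distressed → no stress test:
  If types separate, stress test earns payment 359 and no stress test earns 232.
  Solvent: stress test gives 359 − 55 = 304; no stress test gives 232 − 13 = 219. No deviation. ✓
  Distressed: no stress test gives 232 − 15 = 217; stress test gives 359 − 170 = 189. No deviation. ✓
Both hold — the solvent type sends stress test.

stress test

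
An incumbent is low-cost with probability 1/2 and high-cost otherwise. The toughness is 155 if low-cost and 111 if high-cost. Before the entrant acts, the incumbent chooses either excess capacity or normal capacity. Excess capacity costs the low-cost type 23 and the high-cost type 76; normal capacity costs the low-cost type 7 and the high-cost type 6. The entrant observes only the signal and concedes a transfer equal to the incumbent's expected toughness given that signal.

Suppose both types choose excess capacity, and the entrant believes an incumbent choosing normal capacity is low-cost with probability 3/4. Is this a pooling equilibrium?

No

At the pooled signal (excess capacity) the entrant holds the prior 1/2 and pays 1/2·155 + 1/2·111 = 133. Off-path (normal capacity) belief 3/4 gives 3/4·155 + 1/4·111 = 144.
Low-cost: excess capacity gives 133 − 23 = 110; normal capacity gives 144 − 7 = 137. Deviates. ✗
High-cost: excess capacity gives 133 − 76 = 57; normal capacity gives 144 − 6 = 138. Deviates. ✗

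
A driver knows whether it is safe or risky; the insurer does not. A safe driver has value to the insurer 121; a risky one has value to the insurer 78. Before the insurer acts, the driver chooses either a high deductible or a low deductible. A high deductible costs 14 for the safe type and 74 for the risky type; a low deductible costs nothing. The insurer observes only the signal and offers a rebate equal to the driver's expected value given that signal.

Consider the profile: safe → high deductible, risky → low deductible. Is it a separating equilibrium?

Yes

If types separate, high deductible earns payment 121 and low deductible earns 78.
Safe: high deductible gives 121 − 14 = 107; low deductible gives 78 − 0 = 78. No deviation. ✓
Risky: low deductible gives 78 − 0 = 78; high deductible gives 121 − 74 = 47. No deviation. ✓
Neither type gains from mimicking the other.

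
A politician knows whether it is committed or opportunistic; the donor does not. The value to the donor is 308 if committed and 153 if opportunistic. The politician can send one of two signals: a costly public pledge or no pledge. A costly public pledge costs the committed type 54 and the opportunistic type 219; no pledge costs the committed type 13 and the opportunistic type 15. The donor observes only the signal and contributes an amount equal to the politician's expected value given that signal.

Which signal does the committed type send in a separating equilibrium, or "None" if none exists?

Try committed → pledge, opportunistic → no pledge:
  If types separate, pledge earns payment 308 and no pledge earns 153.
  Committed: pledge gives 308 − 54 = 254; no pledge gives 153 − 13 = 140. No deviation. ✓
  Opportunistic: no pledge gives 153 − 15 = 138; pledge gives 308 − 219 = 89. No deviation. ✓
Both hold — the committed type sends pledge.

pledge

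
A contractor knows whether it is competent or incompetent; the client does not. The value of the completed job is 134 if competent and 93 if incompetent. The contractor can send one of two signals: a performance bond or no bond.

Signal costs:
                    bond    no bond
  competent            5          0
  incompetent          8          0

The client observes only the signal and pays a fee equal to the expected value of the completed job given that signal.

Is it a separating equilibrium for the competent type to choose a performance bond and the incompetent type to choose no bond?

If types separate, bond earns payment 134 and no bond earns 93.
Competent: bond gives 134 − 5 = 129; no bond gives 93 − 0 = 93. No deviation. ✓
Incompetent: no bond gives 93 − 0 = 93; bond gives 134 − 8 = 126. Would deviate. ✗

No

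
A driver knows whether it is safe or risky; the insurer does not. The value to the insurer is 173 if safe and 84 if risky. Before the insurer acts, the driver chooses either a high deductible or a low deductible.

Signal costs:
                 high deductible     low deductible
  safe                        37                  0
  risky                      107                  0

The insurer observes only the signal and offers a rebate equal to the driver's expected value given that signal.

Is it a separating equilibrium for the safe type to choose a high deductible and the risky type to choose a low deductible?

Yes

If types separate, high deductible earns payment 173 and low deductible earns 84.
Safe: high deductible gives 173 − 37 = 136; low deductible gives 84 − 0 = 84. No deviation. ✓
Risky: low deductible gives 84 − 0 = 84; high deductible gives 173 − 107 = 66. No deviation. ✓
Neither type gains from mimicking the other.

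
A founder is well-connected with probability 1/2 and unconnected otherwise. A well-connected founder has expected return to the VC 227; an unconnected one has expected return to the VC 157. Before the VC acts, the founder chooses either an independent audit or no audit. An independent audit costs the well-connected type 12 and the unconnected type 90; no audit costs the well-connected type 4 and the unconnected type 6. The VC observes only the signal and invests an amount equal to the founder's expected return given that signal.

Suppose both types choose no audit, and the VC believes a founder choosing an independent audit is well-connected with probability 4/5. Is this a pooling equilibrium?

At the pooled signal (no audit) the VC holds the prior 1/2 and pays 1/2·227 + 1/2·157 = 192. Off-path (audit) belief 4/5 gives 4/5·227 + 1/5·157 = 213.
Well-connected: no audit gives 192 − 4 = 188; audit gives 213 − 12 = 201. Deviates. ✗
Unconnected: no audit gives 192 − 6 = 186; audit gives 213 − 90 = 123. Stays. ✓

No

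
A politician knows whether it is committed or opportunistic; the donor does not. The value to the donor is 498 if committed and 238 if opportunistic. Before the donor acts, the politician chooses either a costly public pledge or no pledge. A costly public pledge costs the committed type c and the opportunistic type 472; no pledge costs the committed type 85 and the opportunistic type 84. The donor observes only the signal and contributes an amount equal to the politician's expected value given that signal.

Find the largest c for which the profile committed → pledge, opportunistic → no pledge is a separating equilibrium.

345

Under separation: pledge → committed (pays 498); no pledge → opportunistic (pays 238).
Opportunistic: 238 − 84 = 154 ≥ 498 − 472 = 26. Holds regardless of c. ✓
Committed: 498 − c ≥ 238 − 85, so c ≤ 498 − 153 = 345.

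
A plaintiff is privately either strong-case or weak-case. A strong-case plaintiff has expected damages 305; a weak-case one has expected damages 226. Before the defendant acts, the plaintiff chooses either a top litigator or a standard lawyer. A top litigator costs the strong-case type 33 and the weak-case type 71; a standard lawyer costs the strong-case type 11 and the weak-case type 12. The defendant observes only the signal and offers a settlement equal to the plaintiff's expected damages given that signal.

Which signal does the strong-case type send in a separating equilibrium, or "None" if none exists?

Try strong-case → top litigator, weak-case → standard lawyer:
  If types separate, top litigator earns payment 305 and standard lawyer earns 226.
  Strong-case: top litigator gives 305 − 33 = 272; standard lawyer gives 226 − 11 = 215. No deviation. ✓
  Weak-case: standard lawyer gives 226 − 12 = 214; top litigator gives 305 − 71 = 234. Would deviate. ✗
Try strong-case → standard lawyer, weak-case → top litigator:
  If types separate, standard lawyer earns payment 305 and top litigator earns 226.
  Strong-case: standard lawyer gives 305 − 11 = 294; top litigator gives 226 − 33 = 193. No deviation. ✓
  Weak-case: top litigator gives 226 − 71 = 155; standard lawyer gives 305 − 12 = 293. Would deviate. ✗
Neither assignment is incentive-compatible.

None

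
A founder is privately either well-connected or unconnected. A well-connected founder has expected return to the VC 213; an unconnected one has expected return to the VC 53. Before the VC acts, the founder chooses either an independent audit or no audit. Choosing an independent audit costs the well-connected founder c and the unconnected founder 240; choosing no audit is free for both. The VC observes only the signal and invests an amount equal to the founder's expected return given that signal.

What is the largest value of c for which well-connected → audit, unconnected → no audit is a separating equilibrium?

Under separation: audit → well-connected (pays 213); no audit → unconnected (pays 53).
Unconnected: 53 − 0 = 53 ≥ 213 − 240 = -27. Holds regardless of c. ✓
Well-connected: 213 − c ≥ 53 − 0, so c ≤ 213 − 53 = 160.

160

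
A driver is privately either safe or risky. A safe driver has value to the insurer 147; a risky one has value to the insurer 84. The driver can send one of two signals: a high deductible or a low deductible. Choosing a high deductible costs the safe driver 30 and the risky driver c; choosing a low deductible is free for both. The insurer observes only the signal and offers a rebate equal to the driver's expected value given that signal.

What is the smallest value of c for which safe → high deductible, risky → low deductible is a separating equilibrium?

Under separation: high deductible → safe (pays 147); low deductible → risky (pays 84).
Safe: 147 − 30 = 117 ≥ 84 − 0 = 84. Holds regardless of c. ✓
Risky: 84 − 0 ≥ 147 − c, so c ≥ 147 − 84 = 63.

63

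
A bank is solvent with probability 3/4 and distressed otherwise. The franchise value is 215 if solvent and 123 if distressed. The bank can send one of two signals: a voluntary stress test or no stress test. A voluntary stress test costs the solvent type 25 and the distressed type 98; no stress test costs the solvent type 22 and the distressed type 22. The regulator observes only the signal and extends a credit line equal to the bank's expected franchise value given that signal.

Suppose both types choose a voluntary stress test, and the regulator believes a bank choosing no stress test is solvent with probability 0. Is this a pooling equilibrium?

No

At the pooled signal (stress test) the regulator holds the prior 3/4 and pays 3/4·215 + 1/4·123 = 192. Off-path (no stress test) belief 0 gives 0·215 + 1·123 = 123.
Solvent: stress test gives 192 − 25 = 167; no stress test gives 123 − 22 = 101. Stays. ✓
Distressed: stress test gives 192 − 98 = 94; no stress test gives 123 − 22 = 101. Deviates. ✗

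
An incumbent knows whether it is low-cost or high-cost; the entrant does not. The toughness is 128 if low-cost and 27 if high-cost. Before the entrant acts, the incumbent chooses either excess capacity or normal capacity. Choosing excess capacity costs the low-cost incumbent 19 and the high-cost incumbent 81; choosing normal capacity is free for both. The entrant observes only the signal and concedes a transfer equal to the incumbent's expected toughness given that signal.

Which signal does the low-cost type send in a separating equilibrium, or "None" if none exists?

Try low-cost → excess capacity, high-cost → normal capacity:
  If types separate, excess capacity earns payment 128 and normal capacity earns 27.
  Low-cost: excess capacity gives 128 − 19 = 109; normal capacity gives 27 − 0 = 27. No deviation. ✓
  High-cost: normal capacity gives 27 − 0 = 27; excess capacity gives 128 − 81 = 47. Would deviate. ✗
Try low-cost → normal capacity, high-cost → excess capacity:
  If types separate, normal capacity earns payment 128 and excess capacity earns 27.
  Low-cost: normal capacity gives 128 − 0 = 128; excess capacity gives 27 − 19 = 8. No deviation. ✓
  High-cost: excess capacity gives 27 − 81 = -54; normal capacity gives 128 − 0 = 128. Would deviate. ✗
Neither assignment is incentive-compatible.

None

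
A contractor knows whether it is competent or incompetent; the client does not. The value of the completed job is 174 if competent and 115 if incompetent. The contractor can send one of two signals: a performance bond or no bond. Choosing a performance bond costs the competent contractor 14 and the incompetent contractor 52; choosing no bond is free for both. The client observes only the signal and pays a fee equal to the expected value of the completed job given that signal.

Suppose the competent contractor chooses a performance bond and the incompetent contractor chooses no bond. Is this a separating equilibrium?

No

Under separation the client infers type exactly: bond → competent (pays 174), no bond → incompetent (pays 115).
Competent: bond gives 174 − 14 = 160; no bond gives 115 − 0 = 115. No deviation. ✓
Incompetent: no bond gives 115 − 0 = 115; bond gives 174 − 52 = 122. Would deviate. ✗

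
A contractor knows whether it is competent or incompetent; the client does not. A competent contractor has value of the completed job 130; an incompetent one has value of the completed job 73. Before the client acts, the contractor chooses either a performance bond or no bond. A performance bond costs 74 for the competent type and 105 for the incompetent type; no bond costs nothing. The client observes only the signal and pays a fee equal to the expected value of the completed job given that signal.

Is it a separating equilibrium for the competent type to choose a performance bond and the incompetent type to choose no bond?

If types separate, bond earns payment 130 and no bond earns 73.
Competent: bond gives 130 − 74 = 56; no bond gives 73 − 0 = 73. Would deviate. ✗
Incompetent: no bond gives 73 − 0 = 73; bond gives 130 − 105 = 25. No deviation. ✓

No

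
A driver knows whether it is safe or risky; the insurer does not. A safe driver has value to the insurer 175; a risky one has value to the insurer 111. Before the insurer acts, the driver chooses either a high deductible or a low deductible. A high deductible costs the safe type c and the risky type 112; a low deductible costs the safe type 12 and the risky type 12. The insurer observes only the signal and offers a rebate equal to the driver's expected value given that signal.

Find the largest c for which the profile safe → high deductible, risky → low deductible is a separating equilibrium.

76

Under separation: high deductible → safe (pays 175); low deductible → risky (pays 111).
Risky: 111 − 12 = 99 ≥ 175 − 112 = 63. Holds regardless of c. ✓
Safe: 175 − c ≥ 111 − 12, so c ≤ 175 − 99 = 76.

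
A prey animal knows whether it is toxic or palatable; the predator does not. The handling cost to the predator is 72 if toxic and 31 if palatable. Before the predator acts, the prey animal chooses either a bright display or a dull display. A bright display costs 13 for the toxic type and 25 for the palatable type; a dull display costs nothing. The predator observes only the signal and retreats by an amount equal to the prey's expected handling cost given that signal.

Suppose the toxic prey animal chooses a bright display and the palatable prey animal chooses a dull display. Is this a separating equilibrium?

No

Under separation the predator infers type exactly: bright display → toxic (pays 72), dull display → palatable (pays 31).
Toxic: bright display gives 72 − 13 = 59; dull display gives 31 − 0 = 31. No deviation. ✓
Palatable: dull display gives 31 − 0 = 31; bright display gives 72 − 25 = 47. Would deviate. ✗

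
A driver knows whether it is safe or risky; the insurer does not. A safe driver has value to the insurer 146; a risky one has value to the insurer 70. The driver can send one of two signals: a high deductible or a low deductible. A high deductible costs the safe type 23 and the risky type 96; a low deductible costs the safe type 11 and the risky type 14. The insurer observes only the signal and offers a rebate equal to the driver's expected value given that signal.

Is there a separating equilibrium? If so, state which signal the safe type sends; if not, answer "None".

high deductible

Try safe → high deductible, risky → low deductible:
  Under separation the insurer infers type exactly: high deductible → safe (pays 146), low deductible → risky (pays 70).
  Safe: high deductible gives 146 − 23 = 123; low deductible gives 70 − 11 = 59. No deviation. ✓
  Risky: low deductible gives 70 − 14 = 56; high deductible gives 146 − 96 = 50. No deviation. ✓
Both hold — the safe type sends high deductible.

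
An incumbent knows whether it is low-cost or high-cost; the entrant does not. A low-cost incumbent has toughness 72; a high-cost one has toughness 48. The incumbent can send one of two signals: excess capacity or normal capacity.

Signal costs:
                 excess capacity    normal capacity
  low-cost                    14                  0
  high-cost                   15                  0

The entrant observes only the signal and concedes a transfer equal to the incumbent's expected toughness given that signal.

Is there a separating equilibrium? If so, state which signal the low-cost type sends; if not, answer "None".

None

Try low-cost → excess capacity, high-cost → normal capacity:
  Under separation the entrant infers type exactly: excess capacity → low-cost (pays 72), normal capacity → high-cost (pays 48).
  Low-cost: excess capacity gives 72 − 14 = 58; normal capacity gives 48 − 0 = 48. No deviation. ✓
  High-cost: normal capacity gives 48 − 0 = 48; excess capacity gives 72 − 15 = 57. Would deviate. ✗
Try low-cost → normal capacity, high-cost → excess capacity:
  Under separation the entrant infers type exactly: normal capacity → low-cost (pays 72), excess capacity → high-cost (pays 48).
  Low-cost: normal capacity gives 72 − 0 = 72; excess capacity gives 48 − 14 = 34. No deviation. ✓
  High-cost: excess capacity gives 48 − 15 = 33; normal capacity gives 72 − 0 = 72. Would deviate. ✗
Neither assignment is incentive-compatible.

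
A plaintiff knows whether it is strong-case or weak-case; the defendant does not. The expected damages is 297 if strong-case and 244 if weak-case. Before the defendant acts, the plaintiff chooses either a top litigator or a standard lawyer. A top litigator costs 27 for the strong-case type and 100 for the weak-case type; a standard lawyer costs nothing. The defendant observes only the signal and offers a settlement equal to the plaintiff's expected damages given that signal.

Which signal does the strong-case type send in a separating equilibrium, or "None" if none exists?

Try strong-case → top litigator, weak-case → standard lawyer:
  Under separation the defendant infers type exactly: top litigator → strong-case (pays 297), standard lawyer → weak-case (pays 244).
  Strong-case: top litigator gives 297 − 27 = 270; standard lawyer gives 244 − 0 = 244. No deviation. ✓
  Weak-case: standard lawyer gives 244 − 0 = 244; top litigator gives 297 − 100 = 197. No deviation. ✓
Both hold — the strong-case type sends top litigator.

top litigator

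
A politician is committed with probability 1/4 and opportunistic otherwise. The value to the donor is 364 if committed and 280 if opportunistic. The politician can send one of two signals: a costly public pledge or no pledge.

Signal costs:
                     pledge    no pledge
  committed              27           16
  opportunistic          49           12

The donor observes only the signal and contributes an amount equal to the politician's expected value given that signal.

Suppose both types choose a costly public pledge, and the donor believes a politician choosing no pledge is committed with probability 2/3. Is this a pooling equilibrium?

No

At the pooled signal (pledge) the donor holds the prior 1/4 and pays 1/4·364 + 3/4·280 = 301. Off-path (no pledge) belief 2/3 gives 2/3·364 + 1/3·280 = 336.
Committed: pledge gives 301 − 27 = 274; no pledge gives 336 − 16 = 320. Deviates. ✗
Opportunistic: pledge gives 301 − 49 = 252; no pledge gives 336 − 12 = 324. Deviates. ✗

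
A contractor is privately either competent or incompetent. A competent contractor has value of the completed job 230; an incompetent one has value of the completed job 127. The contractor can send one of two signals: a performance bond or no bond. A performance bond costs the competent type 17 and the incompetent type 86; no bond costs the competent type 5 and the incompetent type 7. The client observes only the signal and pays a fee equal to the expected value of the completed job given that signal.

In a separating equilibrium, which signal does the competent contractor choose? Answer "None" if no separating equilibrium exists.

None

Try competent → bond, incompetent → no bond:
  If types separate, bond earns payment 230 and no bond earns 127.
  Competent: bond gives 230 − 17 = 213; no bond gives 127 − 5 = 122. No deviation. ✓
  Incompetent: no bond gives 127 − 7 = 120; bond gives 230 − 86 = 144. Would deviate. ✗
Try competent → no bond, incompetent → bond:
  If types separate, no bond earns payment 230 and bond earns 127.
  Competent: no bond gives 230 − 5 = 225; bond gives 127 − 17 = 110. No deviation. ✓
  Incompetent: bond gives 127 − 86 = 41; no bond gives 230 − 7 = 223. Would deviate. ✗
Neither assignment is incentive-compatible.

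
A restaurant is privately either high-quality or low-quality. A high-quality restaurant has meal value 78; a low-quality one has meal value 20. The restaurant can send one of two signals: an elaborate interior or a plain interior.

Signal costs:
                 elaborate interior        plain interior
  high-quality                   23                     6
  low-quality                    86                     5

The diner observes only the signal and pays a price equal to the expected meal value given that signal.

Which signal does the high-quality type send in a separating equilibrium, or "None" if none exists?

Try high-quality → elaborate interior, low-quality → plain interior:
  Under separation the diner infers type exactly: elaborate interior → high-quality (pays 78), plain interior → low-quality (pays 20).
  High-quality: elaborate interior gives 78 − 23 = 55; plain interior gives 20 − 6 = 14. No deviation. ✓
  Low-quality: plain interior gives 20 − 5 = 15; elaborate interior gives 78 − 86 = -8. No deviation. ✓
Both hold — the high-quality type sends elaborate interior.

elaborate interior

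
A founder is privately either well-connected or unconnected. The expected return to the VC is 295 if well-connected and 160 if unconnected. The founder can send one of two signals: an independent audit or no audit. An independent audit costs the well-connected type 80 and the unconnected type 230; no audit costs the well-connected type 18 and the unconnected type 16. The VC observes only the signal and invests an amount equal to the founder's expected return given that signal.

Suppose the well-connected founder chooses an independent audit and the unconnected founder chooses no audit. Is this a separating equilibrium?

Yes

If types separate, audit earns payment 295 and no audit earns 160.
Well-connected: audit gives 295 − 80 = 215; no audit gives 160 − 18 = 142. No deviation. ✓
Unconnected: no audit gives 160 − 16 = 144; audit gives 295 − 230 = 65. No deviation. ✓
Both incentive constraints hold.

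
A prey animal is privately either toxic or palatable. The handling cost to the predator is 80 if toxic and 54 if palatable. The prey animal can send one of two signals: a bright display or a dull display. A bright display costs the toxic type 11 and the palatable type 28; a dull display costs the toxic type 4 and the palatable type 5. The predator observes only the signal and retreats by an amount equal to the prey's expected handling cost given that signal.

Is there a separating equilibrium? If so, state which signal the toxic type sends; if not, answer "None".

Try toxic → bright display, palatable → dull display:
  Under separation the predator infers type exactly: bright display → toxic (pays 80), dull display → palatable (pays 54).
  Toxic: bright display gives 80 − 11 = 69; dull display gives 54 − 4 = 50. No deviation. ✓
  Palatable: dull display gives 54 − 5 = 49; bright display gives 80 − 28 = 52. Would deviate. ✗
Try toxic → dull display, palatable → bright display:
  Under separation the predator infers type exactly: dull display → toxic (pays 80), bright display → palatable (pays 54).
  Toxic: dull display gives 80 − 4 = 76; bright display gives 54 − 11 = 43. No deviation. ✓
  Palatable: bright display gives 54 − 28 = 26; dull display gives 80 − 5 = 75. Would deviate. ✗
Neither assignment is incentive-compatible.

None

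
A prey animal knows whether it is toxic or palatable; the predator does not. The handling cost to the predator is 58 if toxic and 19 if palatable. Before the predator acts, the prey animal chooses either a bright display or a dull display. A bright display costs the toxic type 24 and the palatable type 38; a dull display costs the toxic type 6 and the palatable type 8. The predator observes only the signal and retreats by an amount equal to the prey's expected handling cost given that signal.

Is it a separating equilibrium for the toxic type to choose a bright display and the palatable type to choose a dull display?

No

Under separation the predator infers type exactly: bright display → toxic (pays 58), dull display → palatable (pays 19).
Toxic: bright display gives 58 − 24 = 34; dull display gives 19 − 6 = 13. No deviation. ✓
Palatable: dull display gives 19 − 8 = 11; bright display gives 58 − 38 = 20. Would deviate. ✗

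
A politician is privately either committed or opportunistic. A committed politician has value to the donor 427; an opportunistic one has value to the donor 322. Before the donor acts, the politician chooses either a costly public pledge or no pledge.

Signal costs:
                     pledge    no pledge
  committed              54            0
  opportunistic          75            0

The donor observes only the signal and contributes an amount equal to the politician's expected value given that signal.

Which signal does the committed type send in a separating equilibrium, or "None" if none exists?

None

Try committed → pledge, opportunistic → no pledge:
  If types separate, pledge earns payment 427 and no pledge earns 322.
  Committed: pledge gives 427 − 54 = 373; no pledge gives 322 − 0 = 322. No deviation. ✓
  Opportunistic: no pledge gives 322 − 0 = 322; pledge gives 427 − 75 = 352. Would deviate. ✗
Try committed → no pledge, opportunistic → pledge:
  If types separate, no pledge earns payment 427 and pledge earns 322.
  Committed: no pledge gives 427 − 0 = 427; pledge gives 322 − 54 = 268. No deviation. ✓
  Opportunistic: pledge gives 322 − 75 = 247; no pledge gives 427 − 0 = 427. Would deviate. ✗
Neither assignment is incentive-compatible.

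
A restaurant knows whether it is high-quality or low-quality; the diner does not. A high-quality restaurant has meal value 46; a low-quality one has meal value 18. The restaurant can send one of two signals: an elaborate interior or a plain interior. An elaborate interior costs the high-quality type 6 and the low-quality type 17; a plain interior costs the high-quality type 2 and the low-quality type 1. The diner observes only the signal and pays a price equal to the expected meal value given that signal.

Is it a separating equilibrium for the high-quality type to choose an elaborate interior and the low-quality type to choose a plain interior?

If types separate, elaborate interior earns payment 46 and plain interior earns 18.
High-quality: elaborate interior gives 46 − 6 = 40; plain interior gives 18 − 2 = 16. No deviation. ✓
Low-quality: plain interior gives 18 − 1 = 17; elaborate interior gives 46 − 17 = 29. Would deviate. ✗

No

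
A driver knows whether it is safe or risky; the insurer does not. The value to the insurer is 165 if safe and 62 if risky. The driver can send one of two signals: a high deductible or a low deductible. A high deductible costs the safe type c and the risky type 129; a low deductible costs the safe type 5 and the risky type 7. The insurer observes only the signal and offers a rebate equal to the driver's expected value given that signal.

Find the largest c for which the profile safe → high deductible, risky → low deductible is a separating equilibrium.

Under separation: high deductible → safe (pays 165); low deductible → risky (pays 62).
Risky: 62 − 7 = 55 ≥ 165 − 129 = 36. Holds regardless of c. ✓
Safe: 165 − c ≥ 62 − 5, so c ≤ 165 − 57 = 108.

108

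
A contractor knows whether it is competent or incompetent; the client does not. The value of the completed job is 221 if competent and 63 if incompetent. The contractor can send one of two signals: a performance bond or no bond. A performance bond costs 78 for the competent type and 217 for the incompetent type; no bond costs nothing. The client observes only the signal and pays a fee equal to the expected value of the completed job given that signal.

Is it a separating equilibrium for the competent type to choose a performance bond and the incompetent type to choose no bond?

Under separation the client infers type exactly: bond → competent (pays 221), no bond → incompetent (pays 63).
Competent: bond gives 221 − 78 = 143; no bond gives 63 − 0 = 63. No deviation. ✓
Incompetent: no bond gives 63 − 0 = 63; bond gives 221 − 217 = 4. No deviation. ✓
Both incentive constraints hold.

Yes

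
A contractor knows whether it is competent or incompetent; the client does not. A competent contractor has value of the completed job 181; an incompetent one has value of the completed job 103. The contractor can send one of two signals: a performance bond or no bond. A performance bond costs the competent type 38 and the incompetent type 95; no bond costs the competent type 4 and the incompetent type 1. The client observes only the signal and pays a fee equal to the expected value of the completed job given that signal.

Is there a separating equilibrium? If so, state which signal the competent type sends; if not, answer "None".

bond

Try competent → bond, incompetent → no bond:
  Under separation the client infers type exactly: bond → competent (pays 181), no bond → incompetent (pays 103).
  Competent: bond gives 181 − 38 = 143; no bond gives 103 − 4 = 99. No deviation. ✓
  Incompetent: no bond gives 103 − 1 = 102; bond gives 181 − 95 = 86. No deviation. ✓
Both hold — the competent type sends bond.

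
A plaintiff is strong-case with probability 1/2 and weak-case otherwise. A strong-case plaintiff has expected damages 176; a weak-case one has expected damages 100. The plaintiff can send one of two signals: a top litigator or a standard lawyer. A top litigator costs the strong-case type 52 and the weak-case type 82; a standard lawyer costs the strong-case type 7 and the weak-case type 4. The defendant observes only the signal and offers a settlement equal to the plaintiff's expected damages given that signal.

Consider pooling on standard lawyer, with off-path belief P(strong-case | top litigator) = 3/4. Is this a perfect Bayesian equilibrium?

Yes

On the equilibrium path (standard lawyer) the defendant holds the prior 1/2 and pays 1/2·176 + 1/2·100 = 138. Off-path (top litigator) belief 3/4 gives 3/4·176 + 1/4·100 = 157.
Strong-case: standard lawyer gives 138 − 7 = 131; top litigator gives 157 − 52 = 105. Stays. ✓
Weak-case: standard lawyer gives 138 − 4 = 134; top litigator gives 157 − 82 = 75. Stays. ✓
Beliefs are Bayes-consistent on-path and both types best-respond.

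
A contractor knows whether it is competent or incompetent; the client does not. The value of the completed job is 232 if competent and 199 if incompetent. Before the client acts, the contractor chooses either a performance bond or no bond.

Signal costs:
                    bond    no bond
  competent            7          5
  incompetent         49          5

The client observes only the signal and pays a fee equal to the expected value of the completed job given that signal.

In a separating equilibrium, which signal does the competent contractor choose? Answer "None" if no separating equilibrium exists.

bond

Try competent → bond, incompetent → no bond:
  Under separation the client infers type exactly: bond → competent (pays 232), no bond → incompetent (pays 199).
  Competent: bond gives 232 − 7 = 225; no bond gives 199 − 5 = 194. No deviation. ✓
  Incompetent: no bond gives 199 − 5 = 194; bond gives 232 − 49 = 183. No deviation. ✓
Both hold — the competent type sends bond.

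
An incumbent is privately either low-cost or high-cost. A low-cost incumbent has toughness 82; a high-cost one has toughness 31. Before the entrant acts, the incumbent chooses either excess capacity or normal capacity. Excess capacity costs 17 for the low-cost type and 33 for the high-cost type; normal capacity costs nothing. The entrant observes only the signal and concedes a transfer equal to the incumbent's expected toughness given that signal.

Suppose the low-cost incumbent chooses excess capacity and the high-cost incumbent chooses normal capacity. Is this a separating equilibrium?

Under separation the entrant infers type exactly: excess capacity → low-cost (pays 82), normal capacity → high-cost (pays 31).
Low-cost: excess capacity gives 82 − 17 = 65; normal capacity gives 31 − 0 = 31. No deviation. ✓
High-cost: normal capacity gives 31 − 0 = 31; excess capacity gives 82 − 33 = 49. Would deviate. ✗

No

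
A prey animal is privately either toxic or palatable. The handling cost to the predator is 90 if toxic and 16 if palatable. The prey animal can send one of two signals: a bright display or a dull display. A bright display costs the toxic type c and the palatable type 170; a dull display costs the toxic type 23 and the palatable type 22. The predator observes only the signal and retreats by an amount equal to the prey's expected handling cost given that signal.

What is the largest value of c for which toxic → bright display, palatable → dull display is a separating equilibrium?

Under separation: bright display → toxic (pays 90); dull display → palatable (pays 16).
Palatable: 16 − 22 = -6 ≥ 90 − 170 = -80. Holds regardless of c. ✓
Toxic: 90 − c ≥ 16 − 23, so c ≤ 90 − -7 = 97.

97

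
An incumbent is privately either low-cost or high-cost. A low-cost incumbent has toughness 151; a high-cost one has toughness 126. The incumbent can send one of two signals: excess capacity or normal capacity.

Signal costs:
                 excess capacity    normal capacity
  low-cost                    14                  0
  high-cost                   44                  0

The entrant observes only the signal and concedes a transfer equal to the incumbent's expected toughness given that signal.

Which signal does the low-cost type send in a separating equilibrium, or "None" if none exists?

excess capacity

Try low-cost → excess capacity, high-cost → normal capacity:
  Under separation the entrant infers type exactly: excess capacity → low-cost (pays 151), normal capacity → high-cost (pays 126).
  Low-cost: excess capacity gives 151 − 14 = 137; normal capacity gives 126 − 0 = 126. No deviation. ✓
  High-cost: normal capacity gives 126 − 0 = 126; excess capacity gives 151 − 44 = 107. No deviation. ✓
Both hold — the low-cost type sends excess capacity.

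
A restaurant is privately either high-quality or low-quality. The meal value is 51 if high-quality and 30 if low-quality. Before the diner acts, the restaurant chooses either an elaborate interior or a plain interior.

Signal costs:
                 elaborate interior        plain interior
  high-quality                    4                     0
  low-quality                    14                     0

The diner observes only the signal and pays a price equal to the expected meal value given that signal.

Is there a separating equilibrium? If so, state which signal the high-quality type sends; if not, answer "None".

Try high-quality → elaborate interior, low-quality → plain interior:
  If types separate, elaborate interior earns payment 51 and plain interior earns 30.
  High-quality: elaborate interior gives 51 − 4 = 47; plain interior gives 30 − 0 = 30. No deviation. ✓
  Low-quality: plain interior gives 30 − 0 = 30; elaborate interior gives 51 − 14 = 37. Would deviate. ✗
Try high-quality → plain interior, low-quality → elaborate interior:
  If types separate, plain interior earns payment 51 and elaborate interior earns 30.
  High-quality: plain interior gives 51 − 0 = 51; elaborate interior gives 30 − 4 = 26. No deviation. ✓
  Low-quality: elaborate interior gives 30 − 14 = 16; plain interior gives 51 − 0 = 51. Would deviate. ✗
Neither assignment is incentive-compatible.

None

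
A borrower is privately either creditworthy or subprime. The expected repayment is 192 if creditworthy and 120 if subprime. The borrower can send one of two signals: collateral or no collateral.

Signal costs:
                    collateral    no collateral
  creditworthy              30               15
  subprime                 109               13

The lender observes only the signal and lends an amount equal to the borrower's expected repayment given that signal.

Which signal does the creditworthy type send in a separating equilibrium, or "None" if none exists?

collateral

Try creditworthy → collateral, subprime → no collateral:
  If types separate, collateral earns payment 192 and no collateral earns 120.
  Creditworthy: collateral gives 192 − 30 = 162; no collateral gives 120 − 15 = 105. No deviation. ✓
  Subprime: no collateral gives 120 − 13 = 107; collateral gives 192 − 109 = 83. No deviation. ✓
Both hold — the creditworthy type sends collateral.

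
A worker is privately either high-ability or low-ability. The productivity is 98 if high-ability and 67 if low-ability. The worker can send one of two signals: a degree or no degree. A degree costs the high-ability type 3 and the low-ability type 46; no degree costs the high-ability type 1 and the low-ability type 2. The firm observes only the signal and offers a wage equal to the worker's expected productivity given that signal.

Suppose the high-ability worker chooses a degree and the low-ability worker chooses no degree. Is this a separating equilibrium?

If types separate, degree earns payment 98 and no degree earns 67.
High-ability: degree gives 98 − 3 = 95; no degree gives 67 − 1 = 66. No deviation. ✓
Low-ability: no degree gives 67 − 2 = 65; degree gives 98 − 46 = 52. No deviation. ✓
Neither type gains from mimicking the other.

Yes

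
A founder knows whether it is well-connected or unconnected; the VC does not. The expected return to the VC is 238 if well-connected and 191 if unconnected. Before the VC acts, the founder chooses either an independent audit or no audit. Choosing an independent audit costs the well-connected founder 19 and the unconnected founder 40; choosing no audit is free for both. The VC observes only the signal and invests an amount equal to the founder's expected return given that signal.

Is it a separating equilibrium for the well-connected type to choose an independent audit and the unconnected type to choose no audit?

No

If types separate, audit earns payment 238 and no audit earns 191.
Well-connected: audit gives 238 − 19 = 219; no audit gives 191 − 0 = 191. No deviation. ✓
Unconnected: no audit gives 191 − 0 = 191; audit gives 238 − 40 = 198. Would deviate. ✗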